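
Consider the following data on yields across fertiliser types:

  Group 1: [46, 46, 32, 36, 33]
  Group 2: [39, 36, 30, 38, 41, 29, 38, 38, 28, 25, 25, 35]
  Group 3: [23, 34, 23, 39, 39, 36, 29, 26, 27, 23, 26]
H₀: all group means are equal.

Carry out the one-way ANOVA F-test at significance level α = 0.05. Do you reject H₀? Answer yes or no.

Group means [38.60, 33.50, 29.55], grand mean 32.857
SSB = Σnᵢ(x̄ᵢ−x̄)² = 290.501; SSW = ΣΣ(x−x̄ᵢ)² = 954.927
MSB = 290.501/2 = 145.2506; MSW = 954.927/25 = 38.1971
F = MSB/MSW = 3.8027
df = (2, 25)
p-value (upper-tail) = 0.03615
At α=0.05: p < α → reject H₀

reject H₀: yes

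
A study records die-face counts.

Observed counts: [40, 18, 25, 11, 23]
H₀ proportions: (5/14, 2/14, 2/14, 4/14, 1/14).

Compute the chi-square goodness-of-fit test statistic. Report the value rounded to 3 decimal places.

test statistic = 44.987

n = 117; E_i = n·p_i = [41.79, 16.71, 16.71, 33.43, 8.36]
χ² = (40−41.79)²/41.79 + (18−16.71)²/16.71 + (25−16.71)²/16.71 + (11−33.43)²/33.43 + (23−8.36)²/8.36 = 44.9872
df = 4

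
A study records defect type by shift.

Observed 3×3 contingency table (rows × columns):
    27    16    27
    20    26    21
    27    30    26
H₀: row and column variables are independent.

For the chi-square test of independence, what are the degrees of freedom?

degrees of freedom = 4

df = (r−1)(c−1) = (3−1)·(3−1) = 4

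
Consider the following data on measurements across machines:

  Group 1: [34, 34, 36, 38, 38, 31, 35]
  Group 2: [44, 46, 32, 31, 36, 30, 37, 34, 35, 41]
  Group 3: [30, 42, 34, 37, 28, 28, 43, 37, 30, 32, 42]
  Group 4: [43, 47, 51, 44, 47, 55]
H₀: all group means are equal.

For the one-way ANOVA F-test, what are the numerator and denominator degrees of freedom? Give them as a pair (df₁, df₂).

degrees of freedom = [3, 30]

k = 4 groups, N = 34 total
df = (k−1, N−k) = (4−1, 34−4) = (3, 30)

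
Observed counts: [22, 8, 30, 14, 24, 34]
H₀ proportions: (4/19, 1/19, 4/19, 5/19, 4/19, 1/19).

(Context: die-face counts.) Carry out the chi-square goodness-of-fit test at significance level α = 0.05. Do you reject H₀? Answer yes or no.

n = 132; E_i = n·p_i = [27.79, 6.95, 27.79, 34.74, 27.79, 6.95]
χ² = (22−27.79)²/27.79 + (8−6.95)²/6.95 + (30−27.79)²/27.79 + (14−34.74)²/34.74 + (24−27.79)²/27.79 + (34−6.95)²/6.95 = 119.7788
df = 5
p-value (upper-tail) = 0.00000
At α=0.05: p < α → reject H₀

reject H₀: yes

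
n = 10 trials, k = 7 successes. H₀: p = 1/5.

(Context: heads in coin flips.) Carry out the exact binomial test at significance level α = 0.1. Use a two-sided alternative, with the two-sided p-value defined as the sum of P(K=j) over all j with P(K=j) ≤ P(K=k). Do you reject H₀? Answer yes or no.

Exact binomial: n=10, k=7, p₀=1/5=0.2000
P(X=j) = C(n,j)·p₀^j·(1−p₀)^(n−j); p = Σ P(X=j) over j with P(X=j) ≤ P(X=7)
p-value (two-sided) = 0.00086
At α=0.1: p < α → reject H₀

reject H₀: yes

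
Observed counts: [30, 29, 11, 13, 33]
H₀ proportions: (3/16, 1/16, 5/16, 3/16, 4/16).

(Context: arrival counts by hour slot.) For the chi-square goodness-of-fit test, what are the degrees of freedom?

degrees of freedom = 4

df = k − 1 = 5 − 1 = 4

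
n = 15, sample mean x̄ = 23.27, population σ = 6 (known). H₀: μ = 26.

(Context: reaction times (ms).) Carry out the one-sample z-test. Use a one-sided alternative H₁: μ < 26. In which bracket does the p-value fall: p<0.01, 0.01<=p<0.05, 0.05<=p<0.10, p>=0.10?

p-value bracket: 0.01<=p<0.05

SE = σ/√n = 6/√15 = 1.5492
z = (x̄−μ₀)/SE = (23.27−26)/1.5492 = -1.7622
p-value (one-sided, H₁ less) = 0.03902
→ bracket: 0.01<=p<0.05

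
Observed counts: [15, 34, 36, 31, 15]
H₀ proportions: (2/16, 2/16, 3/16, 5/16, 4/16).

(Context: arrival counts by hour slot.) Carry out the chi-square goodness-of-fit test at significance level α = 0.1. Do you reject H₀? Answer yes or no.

n = 131; E_i = n·p_i = [16.38, 16.38, 24.56, 40.94, 32.75]
χ² = (15−16.38)²/16.38 + (34−16.38)²/16.38 + (36−24.56)²/24.56 + (31−40.94)²/40.94 + (15−32.75)²/32.75 = 36.4443
df = 4
p-value (upper-tail) = 0.00000
At α=0.1: p < α → reject H₀

reject H₀: yes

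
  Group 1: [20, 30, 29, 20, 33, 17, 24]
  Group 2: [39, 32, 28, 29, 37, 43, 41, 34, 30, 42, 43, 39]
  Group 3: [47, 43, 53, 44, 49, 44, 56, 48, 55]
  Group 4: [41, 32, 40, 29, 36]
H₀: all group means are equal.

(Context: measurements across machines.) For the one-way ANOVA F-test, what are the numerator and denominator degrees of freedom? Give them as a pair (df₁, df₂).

k = 4 groups, N = 33 total
df = (k−1, N−k) = (4−1, 33−4) = (3, 29)

degrees of freedom = [3, 29]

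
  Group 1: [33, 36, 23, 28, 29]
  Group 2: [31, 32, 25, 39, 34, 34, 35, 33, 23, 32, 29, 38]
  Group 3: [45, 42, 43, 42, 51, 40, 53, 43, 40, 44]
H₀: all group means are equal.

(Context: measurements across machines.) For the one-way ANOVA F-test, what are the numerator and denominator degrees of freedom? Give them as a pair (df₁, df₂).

k = 3 groups, N = 27 total
df = (k−1, N−k) = (3−1, 27−3) = (2, 24)

degrees of freedom = [2, 24]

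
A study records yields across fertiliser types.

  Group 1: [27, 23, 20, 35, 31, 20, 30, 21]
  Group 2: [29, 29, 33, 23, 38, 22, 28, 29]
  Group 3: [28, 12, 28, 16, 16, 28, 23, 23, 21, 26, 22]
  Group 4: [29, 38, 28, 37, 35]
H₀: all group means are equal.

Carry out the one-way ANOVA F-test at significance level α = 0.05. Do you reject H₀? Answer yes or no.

Group means [25.88, 28.88, 22.09, 33.40], grand mean 26.500
SSB = Σnᵢ(x̄ᵢ−x̄)² = 500.141; SSW = ΣΣ(x−x̄ᵢ)² = 795.859
MSB = 500.141/3 = 166.7136; MSW = 795.859/28 = 28.4235
F = MSB/MSW = 5.8653
df = (3, 28)
p-value (upper-tail) = 0.00307
At α=0.05: p < α → reject H₀

reject H₀: yes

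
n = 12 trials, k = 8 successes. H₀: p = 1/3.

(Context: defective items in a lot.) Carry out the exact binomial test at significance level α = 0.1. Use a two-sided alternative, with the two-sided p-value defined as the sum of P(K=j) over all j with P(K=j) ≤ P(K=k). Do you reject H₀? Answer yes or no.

reject H₀: yes

Exact binomial: n=12, k=8, p₀=1/3=0.3333
P(X=j) = C(n,j)·p₀^j·(1−p₀)^(n−j); p = Σ P(X=j) over j with P(X=j) ≤ P(X=8)
p-value (two-sided) = 0.02647
At α=0.1: p < α → reject H₀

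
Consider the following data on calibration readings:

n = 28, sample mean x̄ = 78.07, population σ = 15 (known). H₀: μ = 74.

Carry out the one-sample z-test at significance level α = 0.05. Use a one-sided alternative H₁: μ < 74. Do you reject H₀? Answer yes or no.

SE = σ/√n = 15/√28 = 2.8347
z = (x̄−μ₀)/SE = (78.07−74)/2.8347 = 1.4358
p-value (one-sided, H₁ less) = 0.92446
At α=0.05: p ≥ α → fail to reject H₀

reject H₀: no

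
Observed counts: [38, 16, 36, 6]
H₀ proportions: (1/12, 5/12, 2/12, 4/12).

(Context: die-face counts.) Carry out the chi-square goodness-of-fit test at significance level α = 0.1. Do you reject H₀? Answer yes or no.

n = 96; E_i = n·p_i = [8.00, 40.00, 16.00, 32.00]
χ² = (38−8.00)²/8.00 + (16−40.00)²/40.00 + (36−16.00)²/16.00 + (6−32.00)²/32.00 = 173.0250
df = 3
p-value (upper-tail) = 0.00000
At α=0.1: p < α → reject H₀

reject H₀: yes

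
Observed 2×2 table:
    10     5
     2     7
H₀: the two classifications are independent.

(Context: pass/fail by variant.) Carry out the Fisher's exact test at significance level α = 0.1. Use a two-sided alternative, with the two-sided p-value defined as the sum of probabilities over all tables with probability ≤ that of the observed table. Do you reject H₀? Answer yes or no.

reject H₀: yes

Margins: r₁=15, r₂=9, c₁=12, c₂=12, n=24
p_obs = C(15,10)·C(9,2)/C(24,12); sum pmf over tables with pmf ≤ p_obs
p-value (two-sided) = 0.08938
At α=0.1: p < α → reject H₀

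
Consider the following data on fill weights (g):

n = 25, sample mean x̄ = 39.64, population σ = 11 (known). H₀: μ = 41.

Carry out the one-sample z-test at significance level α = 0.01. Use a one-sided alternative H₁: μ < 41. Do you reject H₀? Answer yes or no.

SE = σ/√n = 11/√25 = 2.2000
z = (x̄−μ₀)/SE = (39.64−41)/2.2000 = -0.6182
p-value (one-sided, H₁ less) = 0.26823
At α=0.01: p ≥ α → fail to reject H₀

reject H₀: no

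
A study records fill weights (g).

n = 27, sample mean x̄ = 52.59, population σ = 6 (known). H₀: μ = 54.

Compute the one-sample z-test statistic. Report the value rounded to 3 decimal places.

test statistic = -1.221

SE = σ/√n = 6/√27 = 1.1547
z = (x̄−μ₀)/SE = (52.59−54)/1.1547 = -1.2211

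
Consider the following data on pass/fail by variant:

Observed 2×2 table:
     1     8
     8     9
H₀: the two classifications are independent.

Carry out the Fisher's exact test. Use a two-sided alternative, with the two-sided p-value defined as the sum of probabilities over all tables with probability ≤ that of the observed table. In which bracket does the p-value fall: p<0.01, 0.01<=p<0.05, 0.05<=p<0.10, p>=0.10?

p-value bracket: 0.05<=p<0.10

Margins: r₁=9, r₂=17, c₁=9, c₂=17, n=26
p_obs = C(9,1)·C(17,8)/C(26,9); sum pmf over tables with pmf ≤ p_obs
p-value (two-sided) = 0.09770
→ bracket: 0.05<=p<0.10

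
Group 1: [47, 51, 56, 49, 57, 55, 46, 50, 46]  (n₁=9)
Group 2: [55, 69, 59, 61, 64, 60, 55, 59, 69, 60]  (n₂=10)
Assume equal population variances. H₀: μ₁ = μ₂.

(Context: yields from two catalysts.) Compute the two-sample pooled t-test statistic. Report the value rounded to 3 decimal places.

x̄₁=50.778, s₁=4.295, n₁=9
x̄₂=61.100, s₂=4.932, n₂=10
s_p² = [8·4.295² + 9·4.932²]/17 = 21.5562
SE = √(s_p²·(1/9+1/10)) = 2.1332
t = (50.778−61.100)/2.1332 = -4.8387
df = 17

test statistic = -4.839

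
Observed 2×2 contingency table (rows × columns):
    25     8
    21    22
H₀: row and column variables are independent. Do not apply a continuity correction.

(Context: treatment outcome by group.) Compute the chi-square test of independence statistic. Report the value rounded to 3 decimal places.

Row totals [33, 43], col totals [46, 30], n=76
χ² = (25−19.97)²/19.97 + (8−13.03)²/13.03 + (21−26.03)²/26.03 + (22−16.97)²/16.97 = 5.6634
df = 1

test statistic = 5.663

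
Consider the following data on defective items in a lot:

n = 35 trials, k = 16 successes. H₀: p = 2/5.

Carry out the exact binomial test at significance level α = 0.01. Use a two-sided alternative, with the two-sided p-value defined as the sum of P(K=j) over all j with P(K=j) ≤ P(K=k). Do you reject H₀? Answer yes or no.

reject H₀: no

Exact binomial: n=35, k=16, p₀=2/5=0.4000
P(X=j) = C(n,j)·p₀^j·(1−p₀)^(n−j); p = Σ P(X=j) over j with P(X=j) ≤ P(X=16)
p-value (two-sided) = 0.49491
At α=0.01: p ≥ α → fail to reject H₀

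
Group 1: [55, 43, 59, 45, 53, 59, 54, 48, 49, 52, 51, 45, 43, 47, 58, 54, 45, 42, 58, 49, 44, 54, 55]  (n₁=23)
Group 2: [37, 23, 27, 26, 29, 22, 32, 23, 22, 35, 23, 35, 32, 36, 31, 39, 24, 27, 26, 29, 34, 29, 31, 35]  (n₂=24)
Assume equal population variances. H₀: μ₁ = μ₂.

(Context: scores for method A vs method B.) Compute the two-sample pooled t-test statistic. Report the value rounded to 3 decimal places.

x̄₁=50.522, s₁=5.575, n₁=23
x̄₂=29.458, s₂=5.209, n₂=24
s_p² = [22·5.575² + 23·5.209²]/45 = 29.0599
SE = √(s_p²·(1/23+1/24)) = 1.5730
t = (50.522−29.458)/1.5730 = 13.3907
df = 45

test statistic = 13.391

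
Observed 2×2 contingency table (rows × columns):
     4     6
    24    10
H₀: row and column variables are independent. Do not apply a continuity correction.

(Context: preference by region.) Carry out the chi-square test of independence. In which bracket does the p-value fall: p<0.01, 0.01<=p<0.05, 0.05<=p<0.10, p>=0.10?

p-value bracket: 0.05<=p<0.10

Row totals [10, 34], col totals [28, 16], n=44
χ² = (4−6.36)²/6.36 + (6−3.64)²/3.64 + (24−21.64)²/21.64 + (10−12.36)²/12.36 = 3.1244
df = 1
p-value (upper-tail) = 0.07713
→ bracket: 0.05<=p<0.10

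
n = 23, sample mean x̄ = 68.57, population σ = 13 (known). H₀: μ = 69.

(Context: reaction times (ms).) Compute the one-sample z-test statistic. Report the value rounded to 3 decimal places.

SE = σ/√n = 13/√23 = 2.7107
z = (x̄−μ₀)/SE = (68.57−69)/2.7107 = -0.1586

test statistic = -0.159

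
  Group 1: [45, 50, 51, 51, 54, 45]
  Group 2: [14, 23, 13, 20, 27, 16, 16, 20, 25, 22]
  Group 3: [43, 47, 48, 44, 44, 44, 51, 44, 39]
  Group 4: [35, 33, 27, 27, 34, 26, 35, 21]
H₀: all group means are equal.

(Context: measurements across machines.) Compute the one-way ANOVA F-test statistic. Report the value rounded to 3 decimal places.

Group means [49.33, 19.60, 44.89, 29.75], grand mean 34.364
SSB = Σnᵢ(x̄ᵢ−x̄)² = 4691.514; SSW = ΣΣ(x−x̄ᵢ)² = 550.122
MSB = 4691.514/3 = 1563.8380; MSW = 550.122/29 = 18.9697
F = MSB/MSW = 82.4386
df = (3, 29)

test statistic = 82.439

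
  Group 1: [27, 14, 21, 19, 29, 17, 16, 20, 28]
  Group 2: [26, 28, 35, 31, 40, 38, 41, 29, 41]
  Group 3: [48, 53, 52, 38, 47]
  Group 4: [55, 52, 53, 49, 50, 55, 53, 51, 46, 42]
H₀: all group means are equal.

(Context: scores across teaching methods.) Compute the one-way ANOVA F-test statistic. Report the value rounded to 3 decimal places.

Group means [21.22, 34.33, 47.60, 50.60], grand mean 37.697
SSB = Σnᵢ(x̄ᵢ−x̄)² = 4699.814; SSW = ΣΣ(x−x̄ᵢ)² = 819.156
MSB = 4699.814/3 = 1566.6047; MSW = 819.156/29 = 28.2467
F = MSB/MSW = 55.4614
df = (3, 29)

test statistic = 55.461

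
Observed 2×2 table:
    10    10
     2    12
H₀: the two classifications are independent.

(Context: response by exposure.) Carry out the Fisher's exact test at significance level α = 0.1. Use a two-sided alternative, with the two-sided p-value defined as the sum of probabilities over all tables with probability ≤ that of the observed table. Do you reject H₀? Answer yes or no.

reject H₀: yes

Margins: r₁=20, r₂=14, c₁=12, c₂=22, n=34
p_obs = C(20,10)·C(14,2)/C(34,12); sum pmf over tables with pmf ≤ p_obs
p-value (two-sided) = 0.06623
At α=0.1: p < α → reject H₀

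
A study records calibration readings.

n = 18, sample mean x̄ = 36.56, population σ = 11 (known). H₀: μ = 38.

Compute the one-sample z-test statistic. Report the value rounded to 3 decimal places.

SE = σ/√n = 11/√18 = 2.5927
z = (x̄−μ₀)/SE = (36.56−38)/2.5927 = -0.5554

test statistic = -0.555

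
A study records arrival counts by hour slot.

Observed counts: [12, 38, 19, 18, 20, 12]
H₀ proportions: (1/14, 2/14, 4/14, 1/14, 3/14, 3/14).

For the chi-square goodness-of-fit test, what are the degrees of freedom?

degrees of freedom = 5

df = k − 1 = 6 − 1 = 5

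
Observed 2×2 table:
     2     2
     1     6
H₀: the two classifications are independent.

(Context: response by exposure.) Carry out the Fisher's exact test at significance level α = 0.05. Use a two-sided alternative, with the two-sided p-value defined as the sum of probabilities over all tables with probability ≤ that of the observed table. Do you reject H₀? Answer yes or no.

reject H₀: no

Margins: r₁=4, r₂=7, c₁=3, c₂=8, n=11
p_obs = C(4,2)·C(7,1)/C(11,3); sum pmf over tables with pmf ≤ p_obs
p-value (two-sided) = 0.49091
At α=0.05: p ≥ α → fail to reject H₀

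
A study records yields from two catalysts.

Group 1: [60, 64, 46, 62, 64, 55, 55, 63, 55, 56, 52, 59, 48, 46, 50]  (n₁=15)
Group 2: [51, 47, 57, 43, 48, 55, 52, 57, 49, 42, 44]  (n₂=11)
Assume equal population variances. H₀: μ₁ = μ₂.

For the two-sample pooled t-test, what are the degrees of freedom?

degrees of freedom = 24

df = n₁ + n₂ − 2 = 15 + 11 − 2 = 24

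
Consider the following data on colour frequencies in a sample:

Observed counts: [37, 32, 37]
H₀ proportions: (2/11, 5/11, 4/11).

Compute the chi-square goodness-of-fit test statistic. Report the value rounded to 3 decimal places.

n = 106; E_i = n·p_i = [19.27, 48.18, 38.55]
χ² = (37−19.27)²/19.27 + (32−48.18)²/48.18 + (37−38.55)²/38.55 = 21.8024
df = 2

test statistic = 21.802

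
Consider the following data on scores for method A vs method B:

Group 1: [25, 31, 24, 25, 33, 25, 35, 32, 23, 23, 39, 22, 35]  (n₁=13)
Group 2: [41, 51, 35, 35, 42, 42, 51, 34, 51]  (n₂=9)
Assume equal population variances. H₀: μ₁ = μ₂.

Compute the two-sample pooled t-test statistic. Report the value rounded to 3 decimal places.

x̄₁=28.615, s₁=5.723, n₁=13
x̄₂=42.444, s₂=7.108, n₂=9
s_p² = [12·5.723² + 8·7.108²]/20 = 39.8650
SE = √(s_p²·(1/13+1/9)) = 2.7379
t = (28.615−42.444)/2.7379 = -5.0510
df = 20

test statistic = -5.051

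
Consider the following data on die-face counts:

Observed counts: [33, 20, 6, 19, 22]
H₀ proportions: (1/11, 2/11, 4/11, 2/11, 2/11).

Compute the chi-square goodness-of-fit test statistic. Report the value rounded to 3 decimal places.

test statistic = 89.255

n = 100; E_i = n·p_i = [9.09, 18.18, 36.36, 18.18, 18.18]
χ² = (33−9.09)²/9.09 + (20−18.18)²/18.18 + (6−36.36)²/36.36 + (19−18.18)²/18.18 + (22−18.18)²/18.18 = 89.2550
df = 4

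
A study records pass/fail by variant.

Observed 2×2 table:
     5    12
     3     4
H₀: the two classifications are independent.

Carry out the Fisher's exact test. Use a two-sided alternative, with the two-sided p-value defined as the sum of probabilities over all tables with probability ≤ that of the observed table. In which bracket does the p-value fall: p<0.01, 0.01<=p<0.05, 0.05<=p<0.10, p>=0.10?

p-value bracket: p>=0.10

Margins: r₁=17, r₂=7, c₁=8, c₂=16, n=24
p_obs = C(17,5)·C(7,3)/C(24,8); sum pmf over tables with pmf ≤ p_obs
p-value (two-sided) = 0.64663
→ bracket: p>=0.10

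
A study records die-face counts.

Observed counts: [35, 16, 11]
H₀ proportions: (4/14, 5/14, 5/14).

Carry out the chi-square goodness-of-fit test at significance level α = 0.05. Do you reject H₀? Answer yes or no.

n = 62; E_i = n·p_i = [17.71, 22.14, 22.14]
χ² = (35−17.71)²/17.71 + (16−22.14)²/22.14 + (11−22.14)²/22.14 = 24.1790
df = 2
p-value (upper-tail) = 0.00001
At α=0.05: p < α → reject H₀

reject H₀: yes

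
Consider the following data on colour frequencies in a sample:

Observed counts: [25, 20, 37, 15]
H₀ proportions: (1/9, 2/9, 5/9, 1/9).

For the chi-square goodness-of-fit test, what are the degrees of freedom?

degrees of freedom = 3

df = k − 1 = 4 − 1 = 3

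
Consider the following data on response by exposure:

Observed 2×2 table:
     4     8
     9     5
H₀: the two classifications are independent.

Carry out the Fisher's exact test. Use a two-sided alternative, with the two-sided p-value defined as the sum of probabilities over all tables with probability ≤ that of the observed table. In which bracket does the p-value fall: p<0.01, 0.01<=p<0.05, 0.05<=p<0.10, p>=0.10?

Margins: r₁=12, r₂=14, c₁=13, c₂=13, n=26
p_obs = C(12,4)·C(14,9)/C(26,13); sum pmf over tables with pmf ≤ p_obs
p-value (two-sided) = 0.23774
→ bracket: p>=0.10

p-value bracket: p>=0.10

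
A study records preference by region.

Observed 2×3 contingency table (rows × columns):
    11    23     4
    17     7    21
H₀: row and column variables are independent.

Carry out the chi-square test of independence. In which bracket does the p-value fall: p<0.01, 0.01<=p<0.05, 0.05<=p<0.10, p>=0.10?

p-value bracket: p<0.01

Row totals [38, 45], col totals [28, 30, 25], n=83
χ² = (11−12.82)²/12.82 + (23−13.73)²/13.73 + (4−11.45)²/11.45 + (17−15.18)²/15.18 + (7−16.27)²/16.27 + (21−13.55)²/13.55 = 20.9376
df = 2
p-value (upper-tail) = 0.00003
→ bracket: p<0.01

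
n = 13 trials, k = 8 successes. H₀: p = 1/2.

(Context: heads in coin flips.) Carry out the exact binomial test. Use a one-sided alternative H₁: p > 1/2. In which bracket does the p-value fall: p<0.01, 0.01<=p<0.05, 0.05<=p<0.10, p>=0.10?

p-value bracket: p>=0.10

Exact binomial: n=13, k=8, p₀=1/2=0.5000
P(X≥8) from Σ C(n,i)·p₀^i·(1−p₀)^(n−i)
p-value (one-sided, H₁ greater) = 0.29053
→ bracket: p>=0.10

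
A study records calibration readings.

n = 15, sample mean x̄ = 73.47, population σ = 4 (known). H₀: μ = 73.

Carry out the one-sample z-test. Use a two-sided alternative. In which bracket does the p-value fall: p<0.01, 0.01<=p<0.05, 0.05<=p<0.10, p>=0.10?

p-value bracket: p>=0.10

SE = σ/√n = 4/√15 = 1.0328
z = (x̄−μ₀)/SE = (73.47−73)/1.0328 = 0.4551
p-value (two-sided) = 0.64905
→ bracket: p>=0.10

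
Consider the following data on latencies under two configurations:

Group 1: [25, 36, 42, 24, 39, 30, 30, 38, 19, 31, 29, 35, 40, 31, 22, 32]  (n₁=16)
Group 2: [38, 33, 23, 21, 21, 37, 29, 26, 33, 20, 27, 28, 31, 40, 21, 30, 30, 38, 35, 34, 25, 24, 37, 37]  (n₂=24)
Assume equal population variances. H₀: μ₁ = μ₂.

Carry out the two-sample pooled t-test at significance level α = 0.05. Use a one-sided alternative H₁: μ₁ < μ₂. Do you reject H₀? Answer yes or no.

x̄₁=31.438, s₁=6.683, n₁=16
x̄₂=29.917, s₂=6.317, n₂=24
s_p² = [15·6.683² + 23·6.317²]/38 = 41.7834
SE = √(s_p²·(1/16+1/24)) = 2.0863
t = (31.438−29.917)/2.0863 = 0.7290
df = 38
p-value (one-sided, H₁ less) = 0.76476
At α=0.05: p ≥ α → fail to reject H₀

reject H₀: no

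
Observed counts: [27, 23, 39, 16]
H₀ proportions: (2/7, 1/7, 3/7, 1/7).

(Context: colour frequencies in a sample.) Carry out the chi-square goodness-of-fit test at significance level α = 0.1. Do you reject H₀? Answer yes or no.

reject H₀: no

n = 105; E_i = n·p_i = [30.00, 15.00, 45.00, 15.00]
χ² = (27−30.00)²/30.00 + (23−15.00)²/15.00 + (39−45.00)²/45.00 + (16−15.00)²/15.00 = 5.4333
df = 3
p-value (upper-tail) = 0.14268
At α=0.1: p ≥ α → fail to reject H₀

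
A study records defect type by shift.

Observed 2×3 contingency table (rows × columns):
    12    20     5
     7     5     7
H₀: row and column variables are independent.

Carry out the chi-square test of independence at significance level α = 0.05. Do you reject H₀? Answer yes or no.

Row totals [37, 19], col totals [19, 25, 12], n=56
χ² = (12−12.55)²/12.55 + (20−16.52)²/16.52 + (5−7.93)²/7.93 + (7−6.45)²/6.45 + (5−8.48)²/8.48 + (7−4.07)²/4.07 = 5.4238
df = 2
p-value (upper-tail) = 0.06641
At α=0.05: p ≥ α → fail to reject H₀

reject H₀: no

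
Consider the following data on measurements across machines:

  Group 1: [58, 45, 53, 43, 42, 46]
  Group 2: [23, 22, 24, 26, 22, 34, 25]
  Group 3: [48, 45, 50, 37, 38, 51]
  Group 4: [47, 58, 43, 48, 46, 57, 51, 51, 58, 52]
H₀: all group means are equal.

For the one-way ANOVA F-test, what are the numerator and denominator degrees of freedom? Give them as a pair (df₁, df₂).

k = 4 groups, N = 29 total
df = (k−1, N−k) = (4−1, 29−4) = (3, 25)

degrees of freedom = [3, 25]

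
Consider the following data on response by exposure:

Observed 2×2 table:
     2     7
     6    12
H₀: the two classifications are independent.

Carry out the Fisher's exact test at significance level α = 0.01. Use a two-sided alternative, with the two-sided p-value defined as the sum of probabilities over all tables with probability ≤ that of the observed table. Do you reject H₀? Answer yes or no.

reject H₀: no

Margins: r₁=9, r₂=18, c₁=8, c₂=19, n=27
p_obs = C(9,2)·C(18,6)/C(27,8); sum pmf over tables with pmf ≤ p_obs
p-value (two-sided) = 0.67582
At α=0.01: p ≥ α → fail to reject H₀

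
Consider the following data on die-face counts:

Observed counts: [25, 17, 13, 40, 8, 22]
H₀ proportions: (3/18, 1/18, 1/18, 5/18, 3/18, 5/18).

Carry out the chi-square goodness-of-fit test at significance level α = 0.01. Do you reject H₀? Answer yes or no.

reject H₀: yes

n = 125; E_i = n·p_i = [20.83, 6.94, 6.94, 34.72, 20.83, 34.72]
χ² = (25−20.83)²/20.83 + (17−6.94)²/6.94 + (13−6.94)²/6.94 + (40−34.72)²/34.72 + (8−20.83)²/20.83 + (22−34.72)²/34.72 = 34.0432
df = 5
p-value (upper-tail) = 0.00000
At α=0.01: p < α → reject H₀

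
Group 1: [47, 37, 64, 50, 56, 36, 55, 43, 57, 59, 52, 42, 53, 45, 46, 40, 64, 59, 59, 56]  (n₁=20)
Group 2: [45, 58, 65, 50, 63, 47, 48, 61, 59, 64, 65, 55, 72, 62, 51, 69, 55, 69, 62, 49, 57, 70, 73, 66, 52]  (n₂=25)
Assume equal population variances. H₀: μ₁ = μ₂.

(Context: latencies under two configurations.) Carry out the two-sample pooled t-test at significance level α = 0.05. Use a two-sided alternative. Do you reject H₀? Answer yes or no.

x̄₁=51.000, s₁=8.590, n₁=20
x̄₂=59.480, s₂=8.307, n₂=25
s_p² = [19·8.590² + 24·8.307²]/43 = 71.1219
SE = √(s_p²·(1/20+1/25)) = 2.5300
t = (51.000−59.480)/2.5300 = -3.3518
df = 43
p-value (two-sided) = 0.00168
At α=0.05: p < α → reject H₀

reject H₀: yes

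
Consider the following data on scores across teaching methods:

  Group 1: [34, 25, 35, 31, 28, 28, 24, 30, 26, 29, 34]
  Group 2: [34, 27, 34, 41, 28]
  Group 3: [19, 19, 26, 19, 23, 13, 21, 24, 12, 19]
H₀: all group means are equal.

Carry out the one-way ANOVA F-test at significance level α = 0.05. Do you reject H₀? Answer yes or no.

reject H₀: yes

Group means [29.45, 32.80, 19.50], grand mean 26.269
SSB = Σnᵢ(x̄ᵢ−x̄)² = 783.088; SSW = ΣΣ(x−x̄ᵢ)² = 444.027
MSB = 783.088/2 = 391.5441; MSW = 444.027/23 = 19.3055
F = MSB/MSW = 20.2814
df = (2, 23)
p-value (upper-tail) = 0.00001
At α=0.05: p < α → reject H₀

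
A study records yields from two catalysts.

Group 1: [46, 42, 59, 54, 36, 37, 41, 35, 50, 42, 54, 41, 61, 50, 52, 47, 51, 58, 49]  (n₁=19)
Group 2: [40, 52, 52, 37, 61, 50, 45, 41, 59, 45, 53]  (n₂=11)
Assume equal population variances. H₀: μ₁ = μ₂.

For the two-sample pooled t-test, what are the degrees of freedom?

df = n₁ + n₂ − 2 = 19 + 11 − 2 = 28

degrees of freedom = 28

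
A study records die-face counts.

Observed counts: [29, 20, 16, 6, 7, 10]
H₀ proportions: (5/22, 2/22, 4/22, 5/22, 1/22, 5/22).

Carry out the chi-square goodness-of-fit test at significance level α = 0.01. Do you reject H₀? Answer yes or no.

reject H₀: yes

n = 88; E_i = n·p_i = [20.00, 8.00, 16.00, 20.00, 4.00, 20.00]
χ² = (29−20.00)²/20.00 + (20−8.00)²/8.00 + (16−16.00)²/16.00 + (6−20.00)²/20.00 + (7−4.00)²/4.00 + (10−20.00)²/20.00 = 39.1000
df = 5
p-value (upper-tail) = 0.00000
At α=0.01: p < α → reject H₀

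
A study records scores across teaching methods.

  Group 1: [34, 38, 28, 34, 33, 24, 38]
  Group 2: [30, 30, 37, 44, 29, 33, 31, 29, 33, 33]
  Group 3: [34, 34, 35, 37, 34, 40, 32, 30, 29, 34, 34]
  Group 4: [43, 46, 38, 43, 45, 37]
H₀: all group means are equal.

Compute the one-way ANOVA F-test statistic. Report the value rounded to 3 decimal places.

Group means [32.71, 32.90, 33.91, 42.00], grand mean 34.794
SSB = Σnᵢ(x̄ᵢ−x̄)² = 386.321; SSW = ΣΣ(x−x̄ᵢ)² = 507.238
MSB = 386.321/3 = 128.7737; MSW = 507.238/30 = 16.9079
F = MSB/MSW = 7.6162
df = (3, 30)

test statistic = 7.616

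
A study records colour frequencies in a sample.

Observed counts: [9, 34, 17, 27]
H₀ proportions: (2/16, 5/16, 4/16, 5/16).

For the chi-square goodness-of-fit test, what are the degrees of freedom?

df = k − 1 = 4 − 1 = 3

degrees of freedom = 3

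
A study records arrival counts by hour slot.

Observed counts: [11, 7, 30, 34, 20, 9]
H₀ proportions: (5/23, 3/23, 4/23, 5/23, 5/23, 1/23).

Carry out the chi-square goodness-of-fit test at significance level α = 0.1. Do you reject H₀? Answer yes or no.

reject H₀: yes

n = 111; E_i = n·p_i = [24.13, 14.48, 19.30, 24.13, 24.13, 4.83]
χ² = (11−24.13)²/24.13 + (7−14.48)²/14.48 + (30−19.30)²/19.30 + (34−24.13)²/24.13 + (20−24.13)²/24.13 + (9−4.83)²/4.83 = 25.2871
df = 5
p-value (upper-tail) = 0.00012
At α=0.1: p < α → reject H₀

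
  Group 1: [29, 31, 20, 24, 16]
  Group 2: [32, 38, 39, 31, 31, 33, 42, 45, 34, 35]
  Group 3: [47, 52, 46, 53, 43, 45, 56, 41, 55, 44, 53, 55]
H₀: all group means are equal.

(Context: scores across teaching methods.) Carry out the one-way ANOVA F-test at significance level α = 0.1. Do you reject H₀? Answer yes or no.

reject H₀: yes

Group means [24.00, 36.00, 49.17], grand mean 39.630
SSB = Σnᵢ(x̄ᵢ−x̄)² = 2444.630; SSW = ΣΣ(x−x̄ᵢ)² = 679.667
MSB = 2444.630/2 = 1222.3148; MSW = 679.667/24 = 28.3194
F = MSB/MSW = 43.1617
df = (2, 24)
p-value (upper-tail) = 0.00000
At α=0.1: p < α → reject H₀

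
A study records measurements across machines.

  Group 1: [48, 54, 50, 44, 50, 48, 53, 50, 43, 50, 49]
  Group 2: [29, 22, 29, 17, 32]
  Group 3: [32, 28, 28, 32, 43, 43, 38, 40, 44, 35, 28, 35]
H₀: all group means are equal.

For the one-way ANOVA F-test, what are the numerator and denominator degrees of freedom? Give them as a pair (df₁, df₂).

k = 3 groups, N = 28 total
df = (k−1, N−k) = (3−1, 28−3) = (2, 25)

degrees of freedom = [2, 25]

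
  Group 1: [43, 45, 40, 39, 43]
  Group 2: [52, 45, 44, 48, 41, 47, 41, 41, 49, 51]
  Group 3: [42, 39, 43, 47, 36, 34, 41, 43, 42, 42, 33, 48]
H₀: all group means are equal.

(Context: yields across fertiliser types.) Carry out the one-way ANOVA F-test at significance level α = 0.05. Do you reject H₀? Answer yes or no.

reject H₀: yes

Group means [42.00, 45.90, 40.83], grand mean 42.926
SSB = Σnᵢ(x̄ᵢ−x̄)² = 145.285; SSW = ΣΣ(x−x̄ᵢ)² = 416.567
MSB = 145.285/2 = 72.6426; MSW = 416.567/24 = 17.3569
F = MSB/MSW = 4.1852
df = (2, 24)
p-value (upper-tail) = 0.02759
At α=0.05: p < α → reject H₀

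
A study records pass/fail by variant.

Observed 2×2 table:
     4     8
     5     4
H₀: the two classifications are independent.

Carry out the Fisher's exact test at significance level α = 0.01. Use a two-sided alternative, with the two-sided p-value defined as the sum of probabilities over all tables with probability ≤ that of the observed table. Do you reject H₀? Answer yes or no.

Margins: r₁=12, r₂=9, c₁=9, c₂=12, n=21
p_obs = C(12,4)·C(9,5)/C(21,9); sum pmf over tables with pmf ≤ p_obs
p-value (two-sided) = 0.39643
At α=0.01: p ≥ α → fail to reject H₀

reject H₀: no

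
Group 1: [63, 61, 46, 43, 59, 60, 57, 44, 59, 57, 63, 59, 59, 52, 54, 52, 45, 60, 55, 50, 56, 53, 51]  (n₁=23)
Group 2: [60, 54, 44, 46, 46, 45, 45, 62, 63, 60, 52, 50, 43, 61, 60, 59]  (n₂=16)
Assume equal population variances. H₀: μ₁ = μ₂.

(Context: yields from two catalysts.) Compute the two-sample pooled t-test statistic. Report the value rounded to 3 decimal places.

test statistic = 0.725

x̄₁=54.696, s₁=6.011, n₁=23
x̄₂=53.125, s₂=7.509, n₂=16
s_p² = [22·6.011² + 15·7.509²]/37 = 44.3411
SE = √(s_p²·(1/23+1/16)) = 2.1678
t = (54.696−53.125)/2.1678 = 0.7246
df = 37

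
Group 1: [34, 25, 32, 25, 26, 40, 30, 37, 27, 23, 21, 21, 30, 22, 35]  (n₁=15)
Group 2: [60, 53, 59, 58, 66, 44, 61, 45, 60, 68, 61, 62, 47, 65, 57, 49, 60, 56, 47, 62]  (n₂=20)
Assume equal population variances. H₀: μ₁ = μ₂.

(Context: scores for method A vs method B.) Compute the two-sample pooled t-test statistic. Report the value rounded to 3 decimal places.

test statistic = -12.421

x̄₁=28.533, s₁=6.046, n₁=15
x̄₂=57.000, s₂=7.160, n₂=20
s_p² = [14·6.046² + 19·7.160²]/33 = 45.0222
SE = √(s_p²·(1/15+1/20)) = 2.2919
t = (28.533−57.000)/2.2919 = -12.4208
df = 33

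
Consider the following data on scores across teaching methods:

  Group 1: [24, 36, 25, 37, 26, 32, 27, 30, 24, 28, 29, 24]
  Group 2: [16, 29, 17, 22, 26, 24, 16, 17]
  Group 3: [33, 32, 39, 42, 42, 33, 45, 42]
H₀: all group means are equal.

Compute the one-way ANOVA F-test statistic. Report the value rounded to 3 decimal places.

Group means [28.50, 20.88, 38.50], grand mean 29.179
SSB = Σnᵢ(x̄ᵢ−x̄)² = 1252.232; SSW = ΣΣ(x−x̄ᵢ)² = 587.875
MSB = 1252.232/2 = 626.1161; MSW = 587.875/25 = 23.5150
F = MSB/MSW = 26.6262
df = (2, 25)

test statistic = 26.626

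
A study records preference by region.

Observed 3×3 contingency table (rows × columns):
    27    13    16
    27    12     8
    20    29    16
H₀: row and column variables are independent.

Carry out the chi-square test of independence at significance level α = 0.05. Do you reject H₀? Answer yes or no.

Row totals [56, 47, 65], col totals [74, 54, 40], n=168
χ² = (27−24.67)²/24.67 + (13−18.00)²/18.00 + (16−13.33)²/13.33 + (27−20.70)²/20.70 + (12−15.11)²/15.11 + (8−11.19)²/11.19 + (20−28.63)²/28.63 + (29−20.89)²/20.89 + (16−15.48)²/15.48 = 11.3728
df = 4
p-value (upper-tail) = 0.02268
At α=0.05: p < α → reject H₀

reject H₀: yes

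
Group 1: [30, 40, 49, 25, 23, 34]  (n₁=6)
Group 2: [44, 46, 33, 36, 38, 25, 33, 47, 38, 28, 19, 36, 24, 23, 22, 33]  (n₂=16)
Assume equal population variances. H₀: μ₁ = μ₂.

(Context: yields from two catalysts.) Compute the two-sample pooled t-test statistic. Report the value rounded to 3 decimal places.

x̄₁=33.500, s₁=9.772, n₁=6
x̄₂=32.812, s₂=8.719, n₂=16
s_p² = [5·9.772² + 15·8.719²]/20 = 80.8969
SE = √(s_p²·(1/6+1/16)) = 4.3057
t = (33.500−32.812)/4.3057 = 0.1597
df = 20

test statistic = 0.160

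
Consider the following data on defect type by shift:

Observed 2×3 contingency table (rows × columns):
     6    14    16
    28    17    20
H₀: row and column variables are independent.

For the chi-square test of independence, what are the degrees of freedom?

degrees of freedom = 2

df = (r−1)(c−1) = (2−1)·(3−1) = 2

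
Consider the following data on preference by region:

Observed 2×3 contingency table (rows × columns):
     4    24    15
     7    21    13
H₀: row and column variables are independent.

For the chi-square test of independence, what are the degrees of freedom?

df = (r−1)(c−1) = (2−1)·(3−1) = 2

degrees of freedom = 2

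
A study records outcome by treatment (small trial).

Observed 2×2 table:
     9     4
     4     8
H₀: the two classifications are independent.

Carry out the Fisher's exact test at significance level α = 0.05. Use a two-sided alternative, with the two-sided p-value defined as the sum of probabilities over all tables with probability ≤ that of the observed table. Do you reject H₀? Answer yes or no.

reject H₀: no

Margins: r₁=13, r₂=12, c₁=13, c₂=12, n=25
p_obs = C(13,9)·C(12,4)/C(25,13); sum pmf over tables with pmf ≤ p_obs
p-value (two-sided) = 0.11524
At α=0.05: p ≥ α → fail to reject H₀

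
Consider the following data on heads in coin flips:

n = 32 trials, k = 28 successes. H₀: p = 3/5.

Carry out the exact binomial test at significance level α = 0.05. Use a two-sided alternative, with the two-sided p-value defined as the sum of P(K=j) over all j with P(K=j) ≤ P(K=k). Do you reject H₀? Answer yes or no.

reject H₀: yes

Exact binomial: n=32, k=28, p₀=3/5=0.6000
P(X=j) = C(n,j)·p₀^j·(1−p₀)^(n−j); p = Σ P(X=j) over j with P(X=j) ≤ P(X=28)
p-value (two-sided) = 0.00096
At α=0.05: p < α → reject H₀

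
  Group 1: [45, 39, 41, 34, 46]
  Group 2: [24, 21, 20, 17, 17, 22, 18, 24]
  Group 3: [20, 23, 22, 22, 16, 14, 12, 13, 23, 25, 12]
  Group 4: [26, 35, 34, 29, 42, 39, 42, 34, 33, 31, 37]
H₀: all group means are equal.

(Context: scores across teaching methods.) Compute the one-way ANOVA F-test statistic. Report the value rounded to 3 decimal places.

test statistic = 44.041

Group means [41.00, 20.38, 18.36, 34.73], grand mean 27.200
SSB = Σnᵢ(x̄ᵢ−x̄)² = 2806.998; SSW = ΣΣ(x−x̄ᵢ)² = 658.602
MSB = 2806.998/3 = 935.6659; MSW = 658.602/31 = 21.2452
F = MSB/MSW = 44.0412
df = (3, 31)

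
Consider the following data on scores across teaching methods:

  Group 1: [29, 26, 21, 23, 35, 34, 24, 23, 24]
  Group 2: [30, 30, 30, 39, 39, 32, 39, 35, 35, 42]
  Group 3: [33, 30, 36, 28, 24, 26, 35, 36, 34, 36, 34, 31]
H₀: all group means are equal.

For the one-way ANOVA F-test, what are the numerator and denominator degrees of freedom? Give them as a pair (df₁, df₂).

degrees of freedom = [2, 28]

k = 3 groups, N = 31 total
df = (k−1, N−k) = (3−1, 31−3) = (2, 28)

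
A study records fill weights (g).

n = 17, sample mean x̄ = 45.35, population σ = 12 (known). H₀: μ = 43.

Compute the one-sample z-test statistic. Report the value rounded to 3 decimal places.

test statistic = 0.807

SE = σ/√n = 12/√17 = 2.9104
z = (x̄−μ₀)/SE = (45.35−43)/2.9104 = 0.8074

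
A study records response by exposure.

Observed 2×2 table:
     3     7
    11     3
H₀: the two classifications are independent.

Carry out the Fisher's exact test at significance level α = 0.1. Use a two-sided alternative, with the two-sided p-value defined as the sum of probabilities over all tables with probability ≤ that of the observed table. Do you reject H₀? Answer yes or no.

Margins: r₁=10, r₂=14, c₁=14, c₂=10, n=24
p_obs = C(10,3)·C(14,11)/C(24,14); sum pmf over tables with pmf ≤ p_obs
p-value (two-sided) = 0.03515
At α=0.1: p < α → reject H₀

reject H₀: yes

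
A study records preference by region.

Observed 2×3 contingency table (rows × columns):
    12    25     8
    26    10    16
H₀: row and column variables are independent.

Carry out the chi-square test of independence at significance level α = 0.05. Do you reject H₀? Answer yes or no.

Row totals [45, 52], col totals [38, 35, 24], n=97
χ² = (12−17.63)²/17.63 + (25−16.24)²/16.24 + (8−11.13)²/11.13 + (26−20.37)²/20.37 + (10−18.76)²/18.76 + (16−12.87)²/12.87 = 13.8199
df = 2
p-value (upper-tail) = 0.00100
At α=0.05: p < α → reject H₀

reject H₀: yes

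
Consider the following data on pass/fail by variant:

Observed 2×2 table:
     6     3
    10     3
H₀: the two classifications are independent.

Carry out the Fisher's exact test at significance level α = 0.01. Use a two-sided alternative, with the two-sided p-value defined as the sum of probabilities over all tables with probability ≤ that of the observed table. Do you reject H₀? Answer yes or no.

reject H₀: no

Margins: r₁=9, r₂=13, c₁=16, c₂=6, n=22
p_obs = C(9,6)·C(13,10)/C(22,16); sum pmf over tables with pmf ≤ p_obs
p-value (two-sided) = 0.65502
At α=0.01: p ≥ α → fail to reject H₀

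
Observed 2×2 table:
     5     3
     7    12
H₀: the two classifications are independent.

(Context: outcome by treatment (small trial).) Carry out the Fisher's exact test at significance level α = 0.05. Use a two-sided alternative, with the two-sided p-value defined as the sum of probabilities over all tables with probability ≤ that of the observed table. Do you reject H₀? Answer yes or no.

Margins: r₁=8, r₂=19, c₁=12, c₂=15, n=27
p_obs = C(8,5)·C(19,7)/C(27,12); sum pmf over tables with pmf ≤ p_obs
p-value (two-sided) = 0.39807
At α=0.05: p ≥ α → fail to reject H₀

reject H₀: no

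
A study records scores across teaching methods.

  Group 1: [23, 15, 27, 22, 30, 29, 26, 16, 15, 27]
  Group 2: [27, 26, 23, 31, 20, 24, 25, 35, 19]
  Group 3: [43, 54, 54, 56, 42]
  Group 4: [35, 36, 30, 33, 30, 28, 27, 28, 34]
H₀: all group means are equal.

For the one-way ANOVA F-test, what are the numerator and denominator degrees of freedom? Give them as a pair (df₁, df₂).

degrees of freedom = [3, 29]

k = 4 groups, N = 33 total
df = (k−1, N−k) = (4−1, 33−4) = (3, 29)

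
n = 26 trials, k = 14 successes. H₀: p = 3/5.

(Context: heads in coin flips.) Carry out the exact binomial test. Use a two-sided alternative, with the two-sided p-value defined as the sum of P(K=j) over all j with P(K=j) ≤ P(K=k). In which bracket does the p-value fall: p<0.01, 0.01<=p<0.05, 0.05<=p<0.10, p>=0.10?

p-value bracket: p>=0.10

Exact binomial: n=26, k=14, p₀=3/5=0.6000
P(X=j) = C(n,j)·p₀^j·(1−p₀)^(n−j); p = Σ P(X=j) over j with P(X=j) ≤ P(X=14)
p-value (two-sided) = 0.55186
→ bracket: p>=0.10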